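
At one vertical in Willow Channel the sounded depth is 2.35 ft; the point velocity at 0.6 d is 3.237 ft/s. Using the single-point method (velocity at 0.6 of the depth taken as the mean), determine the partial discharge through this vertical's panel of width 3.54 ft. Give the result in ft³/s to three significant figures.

26.9 ft³/s

v̄ = v₀.₆ = 3.237 ft/s
q = v̄ × d × w = 3.237 × 2.35 × 3.54 = 26.93 ft³/s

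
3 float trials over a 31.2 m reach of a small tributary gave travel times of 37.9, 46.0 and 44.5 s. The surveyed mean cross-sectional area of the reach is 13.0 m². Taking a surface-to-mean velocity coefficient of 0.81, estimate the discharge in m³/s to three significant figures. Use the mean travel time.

7.68 m³/s

t̄ = (37.9 + 46.0 + 44.5) / 3 = 42.8 s
v_surface = L / t̄ = 31.2 / 42.8 = 0.7290 m/s
v_mean = 0.81 × 0.7290 = 0.5905 m/s
Q = A × v_mean = 13.0 × 0.5905 = 7.676 m³/s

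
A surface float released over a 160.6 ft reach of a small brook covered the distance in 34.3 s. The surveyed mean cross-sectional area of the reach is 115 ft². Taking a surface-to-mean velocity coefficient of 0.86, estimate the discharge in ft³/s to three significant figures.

463 ft³/s

v_surface = L / t̄ = 160.6 / 34.3 = 4.682 ft/s
v_mean = 0.86 × 4.682 = 4.027 ft/s
Q = A × v_mean = 115 × 4.027 = 463.1 ft³/s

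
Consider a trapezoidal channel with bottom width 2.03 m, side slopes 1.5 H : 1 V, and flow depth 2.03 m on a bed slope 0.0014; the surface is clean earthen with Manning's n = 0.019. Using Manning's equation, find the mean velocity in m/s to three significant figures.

2.10 m/s

A = (b + z·y)·y = (2.03 + 1.5×2.03)×2.03 = 10.30 m²
P = b + 2y√(1+z²) = 2.03 + 2×2.03×√(1+1.5²) = 9.349 m
R = A/P = 10.30/9.349 = 1.102 m
Q = (1/n)·A·R^(2/3)·S^(1/2) = (1/0.019) × 10.30 × 1.102^(2/3) × 0.0014^(1/2) = 21.64 m³/s
V = Q/A = 21.64/10.30 = 2.101 m/s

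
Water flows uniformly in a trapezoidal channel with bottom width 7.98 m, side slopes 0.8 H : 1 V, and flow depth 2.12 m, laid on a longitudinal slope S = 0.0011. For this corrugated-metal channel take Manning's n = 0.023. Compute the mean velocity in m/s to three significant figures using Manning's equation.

1.91 m/s

A = (b + z·y)·y = (7.98 + 0.8×2.12)×2.12 = 20.51 m²
P = b + 2y√(1+z²) = 7.98 + 2×2.12×√(1+0.8²) = 13.41 m
R = A/P = 20.51/13.41 = 1.530 m
Q = (1/n)·A·R^(2/3)·S^(1/2) = (1/0.023) × 20.51 × 1.530^(2/3) × 0.0011^(1/2) = 39.27 m³/s
V = Q/A = 39.27/20.51 = 1.914 m/s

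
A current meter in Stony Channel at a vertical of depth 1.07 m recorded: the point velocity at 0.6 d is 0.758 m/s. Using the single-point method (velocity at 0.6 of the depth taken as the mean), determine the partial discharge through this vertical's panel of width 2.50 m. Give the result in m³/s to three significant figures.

v̄ = v₀.₆ = 0.758 m/s
q = v̄ × d × w = 0.7580 × 1.07 × 2.50 = 2.028 m³/s

2.03 m³/s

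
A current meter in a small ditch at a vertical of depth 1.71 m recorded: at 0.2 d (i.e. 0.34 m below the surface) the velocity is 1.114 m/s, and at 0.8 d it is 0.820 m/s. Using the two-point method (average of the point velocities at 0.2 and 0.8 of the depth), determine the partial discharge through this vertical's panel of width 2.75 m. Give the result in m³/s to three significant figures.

4.55 m³/s

v̄ = (1.114 + 0.820) / 2 = 0.9670 m/s
q = v̄ × d × w = 0.9670 × 1.71 × 2.75 = 4.547 m³/s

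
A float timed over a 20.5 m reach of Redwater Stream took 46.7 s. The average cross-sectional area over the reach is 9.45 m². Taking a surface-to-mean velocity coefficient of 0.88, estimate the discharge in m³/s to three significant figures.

3.65 m³/s

v_surface = L / t̄ = 20.5 / 46.7 = 0.4390 m/s
v_mean = 0.88 × 0.4390 = 0.3863 m/s
Q = A × v_mean = 9.45 × 0.3863 = 3.650 m³/s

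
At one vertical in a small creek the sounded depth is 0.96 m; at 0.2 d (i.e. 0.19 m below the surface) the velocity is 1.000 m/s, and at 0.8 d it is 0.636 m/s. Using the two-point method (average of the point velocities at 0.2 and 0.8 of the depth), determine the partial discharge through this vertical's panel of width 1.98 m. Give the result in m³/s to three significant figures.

1.55 m³/s

v̄ = (1.000 + 0.636) / 2 = 0.8180 m/s
q = v̄ × d × w = 0.8180 × 0.96 × 1.98 = 1.555 m³/s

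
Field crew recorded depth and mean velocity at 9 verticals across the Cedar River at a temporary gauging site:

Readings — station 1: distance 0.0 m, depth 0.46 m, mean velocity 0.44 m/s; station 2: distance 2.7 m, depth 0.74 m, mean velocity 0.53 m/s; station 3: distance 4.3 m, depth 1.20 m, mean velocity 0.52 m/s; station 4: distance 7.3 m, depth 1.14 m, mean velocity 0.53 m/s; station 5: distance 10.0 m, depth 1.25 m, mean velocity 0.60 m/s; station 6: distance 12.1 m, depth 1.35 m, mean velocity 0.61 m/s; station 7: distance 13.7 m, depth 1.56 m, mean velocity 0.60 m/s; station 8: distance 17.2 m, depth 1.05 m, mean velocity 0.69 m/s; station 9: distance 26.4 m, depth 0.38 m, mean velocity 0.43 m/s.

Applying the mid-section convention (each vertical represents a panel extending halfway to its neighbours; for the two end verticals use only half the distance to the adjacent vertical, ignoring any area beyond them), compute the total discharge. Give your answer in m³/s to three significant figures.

w_1 = (2.7 − 0.0)/2 = 1.35 m; q_1 = 0.44 × 0.46 × 1.35 = 0.2732 m³/s
w_2 = (4.3 − 0.0)/2 = 2.15 m; q_2 = 0.53 × 0.74 × 2.15 = 0.8432 m³/s
w_3 = (7.3 − 2.7)/2 = 2.3 m; q_3 = 0.52 × 1.20 × 2.3 = 1.435 m³/s
w_4 = (10.0 − 4.3)/2 = 2.85 m; q_4 = 0.53 × 1.14 × 2.85 = 1.722 m³/s
w_5 = (12.1 − 7.3)/2 = 2.4 m; q_5 = 0.60 × 1.25 × 2.4 = 1.800 m³/s
w_6 = (13.7 − 10.0)/2 = 1.85 m; q_6 = 0.61 × 1.35 × 1.85 = 1.523 m³/s
w_7 = (17.2 − 12.1)/2 = 2.55 m; q_7 = 0.60 × 1.56 × 2.55 = 2.387 m³/s
w_8 = (26.4 − 13.7)/2 = 6.35 m; q_8 = 0.69 × 1.05 × 6.35 = 4.601 m³/s
w_9 = (26.4 − 17.2)/2 = 4.6 m; q_9 = 0.43 × 0.38 × 4.6 = 0.7516 m³/s
Q = Σ qᵢ = 15.34 m³/s

15.3 m³/s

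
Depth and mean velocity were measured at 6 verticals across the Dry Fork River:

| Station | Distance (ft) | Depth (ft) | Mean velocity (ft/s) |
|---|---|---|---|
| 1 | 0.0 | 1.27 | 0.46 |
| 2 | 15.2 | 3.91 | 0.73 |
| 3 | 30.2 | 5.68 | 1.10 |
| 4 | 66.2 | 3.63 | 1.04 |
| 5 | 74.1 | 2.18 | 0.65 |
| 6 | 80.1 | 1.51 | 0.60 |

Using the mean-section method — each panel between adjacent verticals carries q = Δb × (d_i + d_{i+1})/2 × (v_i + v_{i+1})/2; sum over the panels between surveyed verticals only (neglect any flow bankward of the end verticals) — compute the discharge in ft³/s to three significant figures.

Panel 1-2: Δb = 15.2 ft, d̄ = (1.27+3.91)/2 = 2.59, v̄ = (0.46+0.73)/2 = 0.595 → q = 15.2×2.59×0.595 = 23.42 ft³/s
Panel 2-3: Δb = 15 ft, d̄ = (3.91+5.68)/2 = 4.795, v̄ = (0.73+1.10)/2 = 0.915 → q = 15×4.795×0.915 = 65.81 ft³/s
Panel 3-4: Δb = 36 ft, d̄ = (5.68+3.63)/2 = 4.655, v̄ = (1.10+1.04)/2 = 1.07 → q = 36×4.655×1.07 = 179.3 ft³/s
Panel 4-5: Δb = 7.9 ft, d̄ = (3.63+2.18)/2 = 2.905, v̄ = (1.04+0.65)/2 = 0.845 → q = 7.9×2.905×0.845 = 19.39 ft³/s
Panel 5-6: Δb = 6 ft, d̄ = (2.18+1.51)/2 = 1.845, v̄ = (0.65+0.60)/2 = 0.625 → q = 6×1.845×0.625 = 6.919 ft³/s
Q = Σ q = 294.9 ft³/s

295 ft³/s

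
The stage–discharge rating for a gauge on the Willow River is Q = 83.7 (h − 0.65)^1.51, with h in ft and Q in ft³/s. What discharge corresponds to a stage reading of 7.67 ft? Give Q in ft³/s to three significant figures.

Q = 83.7 × (7.67 − 0.65)^1.51 = 83.7 × 7.02^1.51 = 1587 ft³/s

1590 ft³/s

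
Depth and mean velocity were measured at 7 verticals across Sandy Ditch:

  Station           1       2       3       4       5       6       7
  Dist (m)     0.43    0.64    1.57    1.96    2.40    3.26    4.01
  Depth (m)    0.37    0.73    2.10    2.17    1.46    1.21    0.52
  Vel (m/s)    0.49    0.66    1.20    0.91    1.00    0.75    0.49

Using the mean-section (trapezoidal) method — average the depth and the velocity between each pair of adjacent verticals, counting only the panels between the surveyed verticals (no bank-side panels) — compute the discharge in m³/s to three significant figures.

Panel 1-2: Δb = 0.21 m, d̄ = (0.37+0.73)/2 = 0.55, v̄ = (0.49+0.66)/2 = 0.575 → q = 0.21×0.55×0.575 = 0.06641 m³/s
Panel 2-3: Δb = 0.93 m, d̄ = (0.73+2.10)/2 = 1.415, v̄ = (0.66+1.20)/2 = 0.93 → q = 0.93×1.415×0.93 = 1.224 m³/s
Panel 3-4: Δb = 0.39 m, d̄ = (2.10+2.17)/2 = 2.135, v̄ = (1.20+0.91)/2 = 1.055 → q = 0.39×2.135×1.055 = 0.8784 m³/s
Panel 4-5: Δb = 0.44 m, d̄ = (2.17+1.46)/2 = 1.815, v̄ = (0.91+1.00)/2 = 0.955 → q = 0.44×1.815×0.955 = 0.7627 m³/s
Panel 5-6: Δb = 0.86 m, d̄ = (1.46+1.21)/2 = 1.335, v̄ = (1.00+0.75)/2 = 0.875 → q = 0.86×1.335×0.875 = 1.005 m³/s
Panel 6-7: Δb = 0.75 m, d̄ = (1.21+0.52)/2 = 0.865, v̄ = (0.75+0.49)/2 = 0.62 → q = 0.75×0.865×0.62 = 0.4022 m³/s
Q = Σ q = 4.338 m³/s

4.34 m³/s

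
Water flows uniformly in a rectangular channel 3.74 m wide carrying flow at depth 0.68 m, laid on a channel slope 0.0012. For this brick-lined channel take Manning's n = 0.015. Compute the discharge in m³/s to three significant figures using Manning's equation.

A = b·y = 3.74 × 0.68 = 2.543 m²
P = b + 2y = 3.74 + 2×0.68 = 5.100 m
R = A/P = 2.543/5.100 = 0.4987 m
Q = (1/n)·A·R^(2/3)·S^(1/2) = (1/0.015) × 2.543 × 0.4987^(2/3) × 0.0012^(1/2) = 3.693 m³/s

3.69 m³/s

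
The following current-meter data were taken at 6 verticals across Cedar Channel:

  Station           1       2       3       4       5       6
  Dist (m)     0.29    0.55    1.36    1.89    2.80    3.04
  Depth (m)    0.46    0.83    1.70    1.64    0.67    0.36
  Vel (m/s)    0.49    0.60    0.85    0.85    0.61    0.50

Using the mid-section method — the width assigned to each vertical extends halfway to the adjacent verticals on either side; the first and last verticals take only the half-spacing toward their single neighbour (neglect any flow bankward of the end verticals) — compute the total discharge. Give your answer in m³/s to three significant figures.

w_1 = (0.55 − 0.29)/2 = 0.13 m; q_1 = 0.49 × 0.46 × 0.13 = 0.02930 m³/s
w_2 = (1.36 − 0.29)/2 = 0.535 m; q_2 = 0.60 × 0.83 × 0.535 = 0.2664 m³/s
w_3 = (1.89 − 0.55)/2 = 0.67 m; q_3 = 0.85 × 1.70 × 0.67 = 0.9682 m³/s
w_4 = (2.80 − 1.36)/2 = 0.72 m; q_4 = 0.85 × 1.64 × 0.72 = 1.004 m³/s
w_5 = (3.04 − 1.89)/2 = 0.575 m; q_5 = 0.61 × 0.67 × 0.575 = 0.2350 m³/s
w_6 = (3.04 − 2.80)/2 = 0.12 m; q_6 = 0.50 × 0.36 × 0.12 = 0.02160 m³/s
Q = Σ qᵢ = 2.524 m³/s

2.52 m³/s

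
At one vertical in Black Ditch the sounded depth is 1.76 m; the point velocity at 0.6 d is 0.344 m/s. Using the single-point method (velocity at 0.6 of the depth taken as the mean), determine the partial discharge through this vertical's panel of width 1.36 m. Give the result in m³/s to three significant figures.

0.823 m³/s

v̄ = v₀.₆ = 0.344 m/s
q = v̄ × d × w = 0.3440 × 1.76 × 1.36 = 0.8234 m³/s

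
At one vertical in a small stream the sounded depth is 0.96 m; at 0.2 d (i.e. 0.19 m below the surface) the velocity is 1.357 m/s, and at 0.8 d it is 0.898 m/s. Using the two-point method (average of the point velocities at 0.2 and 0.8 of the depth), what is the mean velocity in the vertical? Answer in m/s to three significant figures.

v̄ = (1.357 + 0.898) / 2 = 1.128 m/s

1.13 m/s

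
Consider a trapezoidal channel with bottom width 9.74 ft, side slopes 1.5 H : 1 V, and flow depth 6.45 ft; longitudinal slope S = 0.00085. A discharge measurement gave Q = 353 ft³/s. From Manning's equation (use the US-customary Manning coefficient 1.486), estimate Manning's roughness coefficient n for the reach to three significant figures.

0.0374

A = (b + z·y)·y = (9.74 + 1.5×6.45)×6.45 = 125.2 ft²
P = b + 2y√(1+z²) = 9.74 + 2×6.45×√(1+1.5²) = 33.00 ft
R = A/P = 125.2/33.00 = 3.795 ft
n = (1.486/Q)·A·R^(2/3)·S^(1/2) = (1.486/353) × 125.2 × 2.433 × 0.02915 = 0.03739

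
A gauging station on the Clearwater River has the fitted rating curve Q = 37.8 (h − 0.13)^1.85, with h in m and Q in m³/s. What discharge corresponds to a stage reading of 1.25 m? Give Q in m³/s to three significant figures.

Q = 37.8 × (1.25 − 0.13)^1.85 = 37.8 × 1.12^1.85 = 46.62 m³/s

46.6 m³/s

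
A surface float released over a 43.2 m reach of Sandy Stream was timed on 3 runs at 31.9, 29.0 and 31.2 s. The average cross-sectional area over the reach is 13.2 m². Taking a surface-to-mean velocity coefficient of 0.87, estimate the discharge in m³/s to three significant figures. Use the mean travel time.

t̄ = (31.9 + 29.0 + 31.2) / 3 = 30.7 s
v_surface = L / t̄ = 43.2 / 30.7 = 1.407 m/s
v_mean = 0.87 × 1.407 = 1.224 m/s
Q = A × v_mean = 13.2 × 1.224 = 16.16 m³/s

16.2 m³/s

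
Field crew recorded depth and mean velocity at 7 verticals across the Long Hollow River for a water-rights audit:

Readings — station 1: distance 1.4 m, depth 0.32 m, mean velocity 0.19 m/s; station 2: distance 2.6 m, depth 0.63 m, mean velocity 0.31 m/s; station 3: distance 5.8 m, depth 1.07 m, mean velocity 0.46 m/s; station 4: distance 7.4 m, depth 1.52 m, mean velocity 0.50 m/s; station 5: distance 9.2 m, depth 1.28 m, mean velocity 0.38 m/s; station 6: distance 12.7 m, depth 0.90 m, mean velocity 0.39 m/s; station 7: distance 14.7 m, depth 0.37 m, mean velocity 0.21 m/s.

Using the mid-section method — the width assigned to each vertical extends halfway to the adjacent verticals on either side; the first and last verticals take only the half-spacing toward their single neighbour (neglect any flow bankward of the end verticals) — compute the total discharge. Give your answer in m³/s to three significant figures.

5.27 m³/s

w_1 = (2.6 − 1.4)/2 = 0.6 m; q_1 = 0.19 × 0.32 × 0.6 = 0.03648 m³/s
w_2 = (5.8 − 1.4)/2 = 2.2 m; q_2 = 0.31 × 0.63 × 2.2 = 0.4297 m³/s
w_3 = (7.4 − 2.6)/2 = 2.4 m; q_3 = 0.46 × 1.07 × 2.4 = 1.181 m³/s
w_4 = (9.2 − 5.8)/2 = 1.7 m; q_4 = 0.50 × 1.52 × 1.7 = 1.292 m³/s
w_5 = (12.7 − 7.4)/2 = 2.65 m; q_5 = 0.38 × 1.28 × 2.65 = 1.289 m³/s
w_6 = (14.7 − 9.2)/2 = 2.75 m; q_6 = 0.39 × 0.90 × 2.75 = 0.9653 m³/s
w_7 = (14.7 − 12.7)/2 = 1 m; q_7 = 0.21 × 0.37 × 1 = 0.07770 m³/s
Q = Σ qᵢ = 5.271 m³/s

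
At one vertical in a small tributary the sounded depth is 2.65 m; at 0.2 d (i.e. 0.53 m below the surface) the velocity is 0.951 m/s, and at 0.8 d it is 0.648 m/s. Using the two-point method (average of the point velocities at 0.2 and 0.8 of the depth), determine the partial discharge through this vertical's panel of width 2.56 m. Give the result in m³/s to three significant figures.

v̄ = (0.951 + 0.648) / 2 = 0.7995 m/s
q = v̄ × d × w = 0.7995 × 2.65 × 2.56 = 5.424 m³/s

5.42 m³/s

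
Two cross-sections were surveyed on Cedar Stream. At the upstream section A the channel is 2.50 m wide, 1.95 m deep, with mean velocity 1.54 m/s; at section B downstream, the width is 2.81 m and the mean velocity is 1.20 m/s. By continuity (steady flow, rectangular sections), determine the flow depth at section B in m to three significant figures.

Q = A₁V₁ = (2.50×1.95) × 1.54 = 7.508 m³/s
d₂ = Q/(b₂ V₂) = 7.508/(2.81×1.20) = 2.226 m

2.23 m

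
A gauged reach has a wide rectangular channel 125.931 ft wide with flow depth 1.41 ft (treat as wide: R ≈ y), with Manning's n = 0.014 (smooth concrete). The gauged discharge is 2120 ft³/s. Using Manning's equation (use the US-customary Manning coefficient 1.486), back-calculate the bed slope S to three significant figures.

0.00800

A = b·y = 125.931 × 1.41 = 177.6 ft²
Wide channel: R ≈ y = 1.41 ft
S = (Q·n / (1.486·A·R^(2/3)))² = (2120×0.014 / (1.486×177.6×1.257))² = 0.008003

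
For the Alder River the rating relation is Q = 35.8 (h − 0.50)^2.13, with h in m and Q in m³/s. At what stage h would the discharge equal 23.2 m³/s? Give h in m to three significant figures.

h − h₀ = (Q/C)^(1/b) = (23.2/35.8)^(1/2.13) = 0.8157 m
h = 0.50 + 0.8157 = 1.316 m

1.32 m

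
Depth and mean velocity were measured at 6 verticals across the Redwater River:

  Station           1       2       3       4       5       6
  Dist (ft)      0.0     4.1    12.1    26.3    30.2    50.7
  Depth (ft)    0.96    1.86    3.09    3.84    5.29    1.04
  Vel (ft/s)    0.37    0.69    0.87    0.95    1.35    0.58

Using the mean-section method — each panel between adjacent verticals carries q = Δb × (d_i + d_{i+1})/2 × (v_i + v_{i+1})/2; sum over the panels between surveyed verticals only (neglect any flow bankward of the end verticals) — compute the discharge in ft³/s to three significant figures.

Panel 1-2: Δb = 4.1 ft, d̄ = (0.96+1.86)/2 = 1.41, v̄ = (0.37+0.69)/2 = 0.53 → q = 4.1×1.41×0.53 = 3.064 ft³/s
Panel 2-3: Δb = 8 ft, d̄ = (1.86+3.09)/2 = 2.475, v̄ = (0.69+0.87)/2 = 0.78 → q = 8×2.475×0.78 = 15.44 ft³/s
Panel 3-4: Δb = 14.2 ft, d̄ = (3.09+3.84)/2 = 3.465, v̄ = (0.87+0.95)/2 = 0.91 → q = 14.2×3.465×0.91 = 44.77 ft³/s
Panel 4-5: Δb = 3.9 ft, d̄ = (3.84+5.29)/2 = 4.565, v̄ = (0.95+1.35)/2 = 1.15 → q = 3.9×4.565×1.15 = 20.47 ft³/s
Panel 5-6: Δb = 20.5 ft, d̄ = (5.29+1.04)/2 = 3.165, v̄ = (1.35+0.58)/2 = 0.965 → q = 20.5×3.165×0.965 = 62.61 ft³/s
Q = Σ q = 146.4 ft³/s

146 ft³/s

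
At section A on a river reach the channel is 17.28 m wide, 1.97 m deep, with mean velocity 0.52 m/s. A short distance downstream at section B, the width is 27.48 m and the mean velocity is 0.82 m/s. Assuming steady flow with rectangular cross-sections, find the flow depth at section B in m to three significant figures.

Q = A₁V₁ = (17.28×1.97) × 0.52 = 17.70 m³/s
d₂ = Q/(b₂ V₂) = 17.70/(27.48×0.82) = 0.7856 m

0.786 m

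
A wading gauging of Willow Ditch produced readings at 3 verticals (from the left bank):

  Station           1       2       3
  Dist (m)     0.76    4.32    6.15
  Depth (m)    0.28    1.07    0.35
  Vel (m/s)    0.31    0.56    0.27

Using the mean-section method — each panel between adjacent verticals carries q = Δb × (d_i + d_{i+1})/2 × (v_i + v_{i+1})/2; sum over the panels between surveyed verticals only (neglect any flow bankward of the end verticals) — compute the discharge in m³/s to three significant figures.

1.58 m³/s

Panel 1-2: Δb = 3.56 m, d̄ = (0.28+1.07)/2 = 0.675, v̄ = (0.31+0.56)/2 = 0.435 → q = 3.56×0.675×0.435 = 1.045 m³/s
Panel 2-3: Δb = 1.83 m, d̄ = (1.07+0.35)/2 = 0.71, v̄ = (0.56+0.27)/2 = 0.415 → q = 1.83×0.71×0.415 = 0.5392 m³/s
Q = Σ q = 1.585 m³/s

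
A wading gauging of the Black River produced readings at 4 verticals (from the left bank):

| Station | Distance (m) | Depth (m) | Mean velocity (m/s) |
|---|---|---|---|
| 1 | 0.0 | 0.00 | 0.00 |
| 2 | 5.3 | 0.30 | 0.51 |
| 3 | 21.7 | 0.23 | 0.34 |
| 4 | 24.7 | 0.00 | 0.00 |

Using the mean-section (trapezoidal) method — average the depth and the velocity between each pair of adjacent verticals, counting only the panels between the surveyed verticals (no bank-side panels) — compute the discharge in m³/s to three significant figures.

2.11 m³/s

Panel 1-2: Δb = 5.3 m, d̄ = (0.00+0.30)/2 = 0.15, v̄ = (0.00+0.51)/2 = 0.255 → q = 5.3×0.15×0.255 = 0.2027 m³/s
Panel 2-3: Δb = 16.4 m, d̄ = (0.30+0.23)/2 = 0.265, v̄ = (0.51+0.34)/2 = 0.425 → q = 16.4×0.265×0.425 = 1.847 m³/s
Panel 3-4: Δb = 3 m, d̄ = (0.23+0.00)/2 = 0.115, v̄ = (0.34+0.00)/2 = 0.17 → q = 3×0.115×0.17 = 0.05865 m³/s
Q = Σ q = 2.108 m³/s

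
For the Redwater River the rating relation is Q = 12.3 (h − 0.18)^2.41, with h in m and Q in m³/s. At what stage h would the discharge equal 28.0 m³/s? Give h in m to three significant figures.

h − h₀ = (Q/C)^(1/b) = (28.0/12.3)^(1/2.41) = 1.407 m
h = 0.18 + 1.407 = 1.587 m

1.59 m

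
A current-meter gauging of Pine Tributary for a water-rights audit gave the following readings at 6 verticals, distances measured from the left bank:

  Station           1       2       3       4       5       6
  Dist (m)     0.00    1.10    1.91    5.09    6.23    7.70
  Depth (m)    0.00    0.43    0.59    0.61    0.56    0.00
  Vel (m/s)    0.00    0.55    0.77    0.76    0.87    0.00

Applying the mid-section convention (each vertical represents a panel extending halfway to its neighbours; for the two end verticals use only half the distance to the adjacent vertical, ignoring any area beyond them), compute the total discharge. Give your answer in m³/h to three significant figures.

w_2 = (1.91 − 0.00)/2 = 0.955 m; q_2 = 0.55 × 0.43 × 0.955 = 0.2259 m³/s
w_3 = (5.09 − 1.10)/2 = 1.995 m; q_3 = 0.77 × 0.59 × 1.995 = 0.9063 m³/s
w_4 = (6.23 − 1.91)/2 = 2.16 m; q_4 = 0.76 × 0.61 × 2.16 = 1.001 m³/s
w_5 = (7.70 − 5.09)/2 = 1.305 m; q_5 = 0.87 × 0.56 × 1.305 = 0.6358 m³/s
Stations 1, 6 contribute zero (depth or velocity is 0).
Q = Σ qᵢ = 2.769 m³/s
= 2.769 × 3600 = 9970 m³/h

9970 m³/h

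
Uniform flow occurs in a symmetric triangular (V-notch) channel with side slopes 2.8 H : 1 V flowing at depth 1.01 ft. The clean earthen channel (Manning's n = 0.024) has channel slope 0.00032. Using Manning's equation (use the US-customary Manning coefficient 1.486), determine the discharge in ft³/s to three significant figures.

1.93 ft³/s

A = z·y² = 2.8×1.01² = 2.856 ft²
P = 2y√(1+z²) = 2×1.01×√(1+2.8²) = 6.006 ft
R = A/P = 2.856/6.006 = 0.4756 ft
Q = (1.486/n)·A·R^(2/3)·S^(1/2) = (1.486/0.024) × 2.856 × 0.4756^(2/3) × 0.00032^(1/2) = 1.928 ft³/s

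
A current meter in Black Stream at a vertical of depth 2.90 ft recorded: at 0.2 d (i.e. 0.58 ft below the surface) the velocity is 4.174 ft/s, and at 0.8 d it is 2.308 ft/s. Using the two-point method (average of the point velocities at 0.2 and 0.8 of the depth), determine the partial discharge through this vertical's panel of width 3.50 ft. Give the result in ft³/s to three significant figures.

32.9 ft³/s

v̄ = (4.174 + 2.308) / 2 = 3.241 ft/s
q = v̄ × d × w = 3.241 × 2.90 × 3.50 = 32.90 ft³/s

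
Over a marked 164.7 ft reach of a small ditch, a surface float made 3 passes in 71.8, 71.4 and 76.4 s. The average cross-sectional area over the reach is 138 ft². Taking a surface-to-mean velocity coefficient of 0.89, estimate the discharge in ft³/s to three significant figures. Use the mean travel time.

276 ft³/s

t̄ = (71.8 + 71.4 + 76.4) / 3 = 73.2 s
v_surface = L / t̄ = 164.7 / 73.2 = 2.250 ft/s
v_mean = 0.89 × 2.250 = 2.003 ft/s
Q = A × v_mean = 138 × 2.003 = 276.3 ft³/s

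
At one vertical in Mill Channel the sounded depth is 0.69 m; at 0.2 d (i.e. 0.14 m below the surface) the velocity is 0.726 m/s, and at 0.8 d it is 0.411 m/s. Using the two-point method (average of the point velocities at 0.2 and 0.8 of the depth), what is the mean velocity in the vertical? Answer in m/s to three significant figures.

0.569 m/s

v̄ = (0.726 + 0.411) / 2 = 0.5685 m/s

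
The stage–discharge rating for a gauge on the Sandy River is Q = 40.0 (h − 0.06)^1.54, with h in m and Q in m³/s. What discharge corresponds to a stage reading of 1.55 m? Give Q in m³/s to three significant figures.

Q = 40.0 × (1.55 − 0.06)^1.54 = 40.0 × 1.49^1.54 = 73.92 m³/s

73.9 m³/s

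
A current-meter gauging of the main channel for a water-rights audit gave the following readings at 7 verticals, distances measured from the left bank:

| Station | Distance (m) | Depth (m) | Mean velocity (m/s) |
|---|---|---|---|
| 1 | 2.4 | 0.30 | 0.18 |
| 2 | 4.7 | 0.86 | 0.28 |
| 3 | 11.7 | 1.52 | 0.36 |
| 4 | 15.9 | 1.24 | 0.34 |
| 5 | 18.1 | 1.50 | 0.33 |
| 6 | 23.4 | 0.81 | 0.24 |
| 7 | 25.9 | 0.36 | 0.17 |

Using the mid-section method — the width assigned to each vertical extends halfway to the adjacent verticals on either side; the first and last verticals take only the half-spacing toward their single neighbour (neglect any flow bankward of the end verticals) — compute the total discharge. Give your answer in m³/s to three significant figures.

8.29 m³/s

w_1 = (4.7 − 2.4)/2 = 1.15 m; q_1 = 0.18 × 0.30 × 1.15 = 0.06210 m³/s
w_2 = (11.7 − 2.4)/2 = 4.65 m; q_2 = 0.28 × 0.86 × 4.65 = 1.120 m³/s
w_3 = (15.9 − 4.7)/2 = 5.6 m; q_3 = 0.36 × 1.52 × 5.6 = 3.064 m³/s
w_4 = (18.1 − 11.7)/2 = 3.2 m; q_4 = 0.34 × 1.24 × 3.2 = 1.349 m³/s
w_5 = (23.4 − 15.9)/2 = 3.75 m; q_5 = 0.33 × 1.50 × 3.75 = 1.856 m³/s
w_6 = (25.9 − 18.1)/2 = 3.9 m; q_6 = 0.24 × 0.81 × 3.9 = 0.7582 m³/s
w_7 = (25.9 − 23.4)/2 = 1.25 m; q_7 = 0.17 × 0.36 × 1.25 = 0.07650 m³/s
Q = Σ qᵢ = 8.286 m³/s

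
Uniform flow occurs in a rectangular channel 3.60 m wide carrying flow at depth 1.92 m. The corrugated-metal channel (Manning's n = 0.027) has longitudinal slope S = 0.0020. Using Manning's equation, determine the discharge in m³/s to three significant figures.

10.9 m³/s

A = b·y = 3.60 × 1.92 = 6.912 m²
P = b + 2y = 3.60 + 2×1.92 = 7.440 m
R = A/P = 6.912/7.440 = 0.9290 m
Q = (1/n)·A·R^(2/3)·S^(1/2) = (1/0.027) × 6.912 × 0.9290^(2/3) × 0.0020^(1/2) = 10.90 m³/s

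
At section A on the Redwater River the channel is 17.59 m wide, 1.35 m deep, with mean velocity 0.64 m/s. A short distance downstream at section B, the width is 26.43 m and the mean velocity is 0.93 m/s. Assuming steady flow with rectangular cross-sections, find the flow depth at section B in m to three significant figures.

0.618 m

Q = A₁V₁ = (17.59×1.35) × 0.64 = 15.20 m³/s
d₂ = Q/(b₂ V₂) = 15.20/(26.43×0.93) = 0.6183 m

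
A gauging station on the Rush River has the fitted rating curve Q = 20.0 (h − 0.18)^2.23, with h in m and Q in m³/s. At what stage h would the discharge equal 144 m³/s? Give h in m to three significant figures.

2.60 m

h − h₀ = (Q/C)^(1/b) = (144/20.0)^(1/2.23) = 2.424 m
h = 0.18 + 2.424 = 2.604 m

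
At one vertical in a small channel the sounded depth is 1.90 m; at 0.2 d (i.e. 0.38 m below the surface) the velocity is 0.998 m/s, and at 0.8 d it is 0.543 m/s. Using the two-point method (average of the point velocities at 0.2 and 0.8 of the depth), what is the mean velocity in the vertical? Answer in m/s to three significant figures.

0.771 m/s

v̄ = (0.998 + 0.543) / 2 = 0.7705 m/s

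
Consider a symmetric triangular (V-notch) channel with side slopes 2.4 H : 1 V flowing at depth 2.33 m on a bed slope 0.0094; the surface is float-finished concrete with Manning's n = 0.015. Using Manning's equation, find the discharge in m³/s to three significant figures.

A = z·y² = 2.4×2.33² = 13.03 m²
P = 2y√(1+z²) = 2×2.33×√(1+2.4²) = 12.12 m
R = A/P = 13.03/12.12 = 1.075 m
Q = (1/n)·A·R^(2/3)·S^(1/2) = (1/0.015) × 13.03 × 1.075^(2/3) × 0.0094^(1/2) = 88.40 m³/s

88.4 m³/s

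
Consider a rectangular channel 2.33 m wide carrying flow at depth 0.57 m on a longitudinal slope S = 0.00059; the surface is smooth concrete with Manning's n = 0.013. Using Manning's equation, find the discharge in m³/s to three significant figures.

1.31 m³/s

A = b·y = 2.33 × 0.57 = 1.328 m²
P = b + 2y = 2.33 + 2×0.57 = 3.470 m
R = A/P = 1.328/3.470 = 0.3827 m
Q = (1/n)·A·R^(2/3)·S^(1/2) = (1/0.013) × 1.328 × 0.3827^(2/3) × 0.00059^(1/2) = 1.308 m³/s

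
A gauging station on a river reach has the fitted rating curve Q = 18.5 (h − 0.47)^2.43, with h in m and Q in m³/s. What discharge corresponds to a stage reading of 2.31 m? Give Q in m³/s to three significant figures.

81.4 m³/s

Q = 18.5 × (2.31 − 0.47)^2.43 = 18.5 × 1.84^2.43 = 81.41 m³/s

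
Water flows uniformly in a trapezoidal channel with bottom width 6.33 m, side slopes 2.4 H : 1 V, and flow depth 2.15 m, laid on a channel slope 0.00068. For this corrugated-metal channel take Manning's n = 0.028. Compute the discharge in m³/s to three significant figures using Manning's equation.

28.9 m³/s

A = (b + z·y)·y = (6.33 + 2.4×2.15)×2.15 = 24.70 m²
P = b + 2y√(1+z²) = 6.33 + 2×2.15×√(1+2.4²) = 17.51 m
R = A/P = 24.70/17.51 = 1.411 m
Q = (1/n)·A·R^(2/3)·S^(1/2) = (1/0.028) × 24.70 × 1.411^(2/3) × 0.00068^(1/2) = 28.94 m³/s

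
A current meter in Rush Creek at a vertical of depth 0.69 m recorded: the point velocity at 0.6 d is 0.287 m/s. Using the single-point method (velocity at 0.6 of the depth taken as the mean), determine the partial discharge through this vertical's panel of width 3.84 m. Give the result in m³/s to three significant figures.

0.760 m³/s

v̄ = v₀.₆ = 0.287 m/s
q = v̄ × d × w = 0.2870 × 0.69 × 3.84 = 0.7604 m³/s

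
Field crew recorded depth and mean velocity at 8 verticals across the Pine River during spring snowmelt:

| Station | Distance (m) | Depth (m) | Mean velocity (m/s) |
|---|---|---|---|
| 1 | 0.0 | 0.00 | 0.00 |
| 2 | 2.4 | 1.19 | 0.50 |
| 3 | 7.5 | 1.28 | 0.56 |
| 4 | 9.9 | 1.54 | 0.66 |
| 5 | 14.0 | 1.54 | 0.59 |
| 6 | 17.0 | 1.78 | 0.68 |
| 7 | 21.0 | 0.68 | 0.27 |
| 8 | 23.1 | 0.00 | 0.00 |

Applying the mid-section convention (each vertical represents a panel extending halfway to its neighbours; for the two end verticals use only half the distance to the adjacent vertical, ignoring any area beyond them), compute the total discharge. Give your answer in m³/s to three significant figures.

16.2 m³/s

w_2 = (7.5 − 0.0)/2 = 3.75 m; q_2 = 0.50 × 1.19 × 3.75 = 2.231 m³/s
w_3 = (9.9 − 2.4)/2 = 3.75 m; q_3 = 0.56 × 1.28 × 3.75 = 2.688 m³/s
w_4 = (14.0 − 7.5)/2 = 3.25 m; q_4 = 0.66 × 1.54 × 3.25 = 3.303 m³/s
w_5 = (17.0 − 9.9)/2 = 3.55 m; q_5 = 0.59 × 1.54 × 3.55 = 3.226 m³/s
w_6 = (21.0 − 14.0)/2 = 3.5 m; q_6 = 0.68 × 1.78 × 3.5 = 4.236 m³/s
w_7 = (23.1 − 17.0)/2 = 3.05 m; q_7 = 0.27 × 0.68 × 3.05 = 0.5600 m³/s
Stations 1, 8 contribute zero (depth or velocity is 0).
Q = Σ qᵢ = 16.24 m³/s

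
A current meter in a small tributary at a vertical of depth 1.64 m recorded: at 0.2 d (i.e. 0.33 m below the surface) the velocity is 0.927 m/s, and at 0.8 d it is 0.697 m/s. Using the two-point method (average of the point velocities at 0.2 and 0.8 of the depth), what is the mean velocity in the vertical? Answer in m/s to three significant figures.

v̄ = (0.927 + 0.697) / 2 = 0.8120 m/s

0.812 m/s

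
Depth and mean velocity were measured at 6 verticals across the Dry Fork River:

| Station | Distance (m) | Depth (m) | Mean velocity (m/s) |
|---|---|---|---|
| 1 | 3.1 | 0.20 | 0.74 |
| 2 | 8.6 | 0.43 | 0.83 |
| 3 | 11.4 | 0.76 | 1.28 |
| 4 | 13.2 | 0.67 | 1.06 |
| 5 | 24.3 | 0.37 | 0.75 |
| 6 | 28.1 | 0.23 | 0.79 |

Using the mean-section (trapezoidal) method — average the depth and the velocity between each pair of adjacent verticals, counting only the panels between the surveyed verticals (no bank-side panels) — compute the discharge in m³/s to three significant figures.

10.7 m³/s

Panel 1-2: Δb = 5.5 m, d̄ = (0.20+0.43)/2 = 0.315, v̄ = (0.74+0.83)/2 = 0.785 → q = 5.5×0.315×0.785 = 1.360 m³/s
Panel 2-3: Δb = 2.8 m, d̄ = (0.43+0.76)/2 = 0.595, v̄ = (0.83+1.28)/2 = 1.055 → q = 2.8×0.595×1.055 = 1.758 m³/s
Panel 3-4: Δb = 1.8 m, d̄ = (0.76+0.67)/2 = 0.715, v̄ = (1.28+1.06)/2 = 1.17 → q = 1.8×0.715×1.17 = 1.506 m³/s
Panel 4-5: Δb = 11.1 m, d̄ = (0.67+0.37)/2 = 0.52, v̄ = (1.06+0.75)/2 = 0.905 → q = 11.1×0.52×0.905 = 5.224 m³/s
Panel 5-6: Δb = 3.8 m, d̄ = (0.37+0.23)/2 = 0.3, v̄ = (0.75+0.79)/2 = 0.77 → q = 3.8×0.3×0.77 = 0.8778 m³/s
Q = Σ q = 10.72 m³/s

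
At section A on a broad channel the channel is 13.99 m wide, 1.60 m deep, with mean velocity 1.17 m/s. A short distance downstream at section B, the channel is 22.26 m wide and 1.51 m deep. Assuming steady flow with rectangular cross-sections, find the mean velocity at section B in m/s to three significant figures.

Q = A₁V₁ = (13.99×1.60) × 1.17 = 26.19 m³/s
A₂ = 22.26 × 1.51 = 33.61 m²
V₂ = Q/A₂ = 26.19/33.61 = 0.7792 m/s

0.779 m/s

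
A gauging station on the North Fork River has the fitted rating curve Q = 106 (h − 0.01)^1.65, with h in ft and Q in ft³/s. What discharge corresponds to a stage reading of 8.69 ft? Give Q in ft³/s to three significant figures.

Q = 106 × (8.69 − 0.01)^1.65 = 106 × 8.68^1.65 = 3749 ft³/s

3750 ft³/s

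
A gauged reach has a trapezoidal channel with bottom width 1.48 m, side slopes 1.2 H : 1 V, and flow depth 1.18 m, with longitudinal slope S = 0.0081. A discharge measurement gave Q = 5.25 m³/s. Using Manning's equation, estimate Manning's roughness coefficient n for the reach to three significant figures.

0.0445

A = (b + z·y)·y = (1.48 + 1.2×1.18)×1.18 = 3.417 m²
P = b + 2y√(1+z²) = 1.48 + 2×1.18×√(1+1.2²) = 5.166 m
R = A/P = 3.417/5.166 = 0.6614 m
n = (1/Q)·A·R^(2/3)·S^(1/2) = (1/5.25) × 3.417 × 0.7591 × 0.09000 = 0.04447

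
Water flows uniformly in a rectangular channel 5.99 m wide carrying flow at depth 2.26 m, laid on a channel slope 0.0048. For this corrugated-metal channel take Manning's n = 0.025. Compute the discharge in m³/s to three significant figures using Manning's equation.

A = b·y = 5.99 × 2.26 = 13.54 m²
P = b + 2y = 5.99 + 2×2.26 = 10.51 m
R = A/P = 13.54/10.51 = 1.288 m
Q = (1/n)·A·R^(2/3)·S^(1/2) = (1/0.025) × 13.54 × 1.288^(2/3) × 0.0048^(1/2) = 44.41 m³/s

44.4 m³/s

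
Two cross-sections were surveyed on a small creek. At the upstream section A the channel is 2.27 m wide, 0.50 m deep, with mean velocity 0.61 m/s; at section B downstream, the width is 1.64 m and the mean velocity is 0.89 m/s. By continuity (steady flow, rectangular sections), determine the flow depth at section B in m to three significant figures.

Q = A₁V₁ = (2.27×0.50) × 0.61 = 0.6924 m³/s
d₂ = Q/(b₂ V₂) = 0.6924/(1.64×0.89) = 0.4743 m

0.474 m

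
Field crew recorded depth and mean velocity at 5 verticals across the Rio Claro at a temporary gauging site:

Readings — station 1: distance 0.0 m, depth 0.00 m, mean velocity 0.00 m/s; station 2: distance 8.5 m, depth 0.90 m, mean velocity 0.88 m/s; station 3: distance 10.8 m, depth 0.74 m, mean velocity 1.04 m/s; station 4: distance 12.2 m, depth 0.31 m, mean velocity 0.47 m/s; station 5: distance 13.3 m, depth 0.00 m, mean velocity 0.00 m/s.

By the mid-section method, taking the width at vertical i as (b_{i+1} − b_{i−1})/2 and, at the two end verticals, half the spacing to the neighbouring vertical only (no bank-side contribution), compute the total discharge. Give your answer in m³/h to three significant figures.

21200 m³/h

w_2 = (10.8 − 0.0)/2 = 5.4 m; q_2 = 0.88 × 0.90 × 5.4 = 4.277 m³/s
w_3 = (12.2 − 8.5)/2 = 1.85 m; q_3 = 1.04 × 0.74 × 1.85 = 1.424 m³/s
w_4 = (13.3 − 10.8)/2 = 1.25 m; q_4 = 0.47 × 0.31 × 1.25 = 0.1821 m³/s
Stations 1, 5 contribute zero (depth or velocity is 0).
Q = Σ qᵢ = 5.883 m³/s
= 5.883 × 3600 = 21180 m³/h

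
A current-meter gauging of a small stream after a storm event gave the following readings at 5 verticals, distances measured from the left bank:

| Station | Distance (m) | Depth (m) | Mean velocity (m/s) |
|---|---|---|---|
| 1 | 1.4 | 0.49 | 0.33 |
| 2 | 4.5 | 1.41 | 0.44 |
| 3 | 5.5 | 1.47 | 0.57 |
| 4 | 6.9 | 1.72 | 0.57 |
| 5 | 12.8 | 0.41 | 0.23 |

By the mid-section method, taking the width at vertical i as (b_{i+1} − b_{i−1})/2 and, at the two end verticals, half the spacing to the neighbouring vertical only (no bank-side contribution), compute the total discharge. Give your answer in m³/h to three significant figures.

w_1 = (4.5 − 1.4)/2 = 1.55 m; q_1 = 0.33 × 0.49 × 1.55 = 0.2506 m³/s
w_2 = (5.5 − 1.4)/2 = 2.05 m; q_2 = 0.44 × 1.41 × 2.05 = 1.272 m³/s
w_3 = (6.9 − 4.5)/2 = 1.2 m; q_3 = 0.57 × 1.47 × 1.2 = 1.005 m³/s
w_4 = (12.8 − 5.5)/2 = 3.65 m; q_4 = 0.57 × 1.72 × 3.65 = 3.578 m³/s
w_5 = (12.8 − 6.9)/2 = 2.95 m; q_5 = 0.23 × 0.41 × 2.95 = 0.2782 m³/s
Q = Σ qᵢ = 6.385 m³/s
= 6.385 × 3600 = 22980 m³/h

23000 m³/h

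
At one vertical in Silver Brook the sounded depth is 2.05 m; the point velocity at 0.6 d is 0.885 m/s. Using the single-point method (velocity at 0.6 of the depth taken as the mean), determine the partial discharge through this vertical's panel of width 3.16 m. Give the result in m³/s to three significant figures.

5.73 m³/s

v̄ = v₀.₆ = 0.885 m/s
q = v̄ × d × w = 0.8850 × 2.05 × 3.16 = 5.733 m³/s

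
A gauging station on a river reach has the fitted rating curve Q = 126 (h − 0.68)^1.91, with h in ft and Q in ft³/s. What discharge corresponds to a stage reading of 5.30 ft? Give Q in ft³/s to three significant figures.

Q = 126 × (5.30 − 0.68)^1.91 = 126 × 4.62^1.91 = 2343 ft³/s

2340 ft³/s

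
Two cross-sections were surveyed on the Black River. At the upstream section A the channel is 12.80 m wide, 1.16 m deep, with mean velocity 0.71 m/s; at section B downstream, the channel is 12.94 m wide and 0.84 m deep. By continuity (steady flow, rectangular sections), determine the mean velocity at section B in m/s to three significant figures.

Q = A₁V₁ = (12.80×1.16) × 0.71 = 10.54 m³/s
A₂ = 12.94 × 0.84 = 10.87 m²
V₂ = Q/A₂ = 10.54/10.87 = 0.9699 m/s

0.970 m/s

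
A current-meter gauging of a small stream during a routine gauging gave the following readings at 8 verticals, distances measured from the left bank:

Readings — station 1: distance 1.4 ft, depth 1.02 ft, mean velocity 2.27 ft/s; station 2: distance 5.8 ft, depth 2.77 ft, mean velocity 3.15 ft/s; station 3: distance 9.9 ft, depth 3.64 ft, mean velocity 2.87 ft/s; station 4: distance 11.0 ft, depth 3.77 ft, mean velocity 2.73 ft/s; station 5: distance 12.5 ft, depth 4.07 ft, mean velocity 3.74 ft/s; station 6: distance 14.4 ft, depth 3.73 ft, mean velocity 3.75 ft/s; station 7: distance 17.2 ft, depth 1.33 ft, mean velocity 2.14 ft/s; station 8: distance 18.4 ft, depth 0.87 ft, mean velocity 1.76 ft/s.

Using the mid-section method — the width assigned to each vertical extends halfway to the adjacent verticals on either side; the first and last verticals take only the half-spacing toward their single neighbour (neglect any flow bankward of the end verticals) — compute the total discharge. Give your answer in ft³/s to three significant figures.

w_1 = (5.8 − 1.4)/2 = 2.2 ft; q_1 = 2.27 × 1.02 × 2.2 = 5.094 ft³/s
w_2 = (9.9 − 1.4)/2 = 4.25 ft; q_2 = 3.15 × 2.77 × 4.25 = 37.08 ft³/s
w_3 = (11.0 − 5.8)/2 = 2.6 ft; q_3 = 2.87 × 3.64 × 2.6 = 27.16 ft³/s
w_4 = (12.5 − 9.9)/2 = 1.3 ft; q_4 = 2.73 × 3.77 × 1.3 = 13.38 ft³/s
w_5 = (14.4 − 11.0)/2 = 1.7 ft; q_5 = 3.74 × 4.07 × 1.7 = 25.88 ft³/s
w_6 = (17.2 − 12.5)/2 = 2.35 ft; q_6 = 3.75 × 3.73 × 2.35 = 32.87 ft³/s
w_7 = (18.4 − 14.4)/2 = 2 ft; q_7 = 2.14 × 1.33 × 2 = 5.692 ft³/s
w_8 = (18.4 − 17.2)/2 = 0.6 ft; q_8 = 1.76 × 0.87 × 0.6 = 0.9187 ft³/s
Q = Σ qᵢ = 148.1 ft³/s

148 ft³/s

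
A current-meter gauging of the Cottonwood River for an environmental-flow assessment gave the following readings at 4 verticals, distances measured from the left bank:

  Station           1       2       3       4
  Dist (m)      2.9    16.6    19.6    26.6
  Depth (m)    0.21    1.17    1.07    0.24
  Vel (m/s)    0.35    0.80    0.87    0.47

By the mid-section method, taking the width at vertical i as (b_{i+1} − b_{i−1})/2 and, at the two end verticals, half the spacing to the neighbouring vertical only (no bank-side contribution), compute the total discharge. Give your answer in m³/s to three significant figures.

13.4 m³/s

w_1 = (16.6 − 2.9)/2 = 6.85 m; q_1 = 0.35 × 0.21 × 6.85 = 0.5035 m³/s
w_2 = (19.6 − 2.9)/2 = 8.35 m; q_2 = 0.80 × 1.17 × 8.35 = 7.816 m³/s
w_3 = (26.6 − 16.6)/2 = 5 m; q_3 = 0.87 × 1.07 × 5 = 4.655 m³/s
w_4 = (26.6 − 19.6)/2 = 3.5 m; q_4 = 0.47 × 0.24 × 3.5 = 0.3948 m³/s
Q = Σ qᵢ = 13.37 m³/s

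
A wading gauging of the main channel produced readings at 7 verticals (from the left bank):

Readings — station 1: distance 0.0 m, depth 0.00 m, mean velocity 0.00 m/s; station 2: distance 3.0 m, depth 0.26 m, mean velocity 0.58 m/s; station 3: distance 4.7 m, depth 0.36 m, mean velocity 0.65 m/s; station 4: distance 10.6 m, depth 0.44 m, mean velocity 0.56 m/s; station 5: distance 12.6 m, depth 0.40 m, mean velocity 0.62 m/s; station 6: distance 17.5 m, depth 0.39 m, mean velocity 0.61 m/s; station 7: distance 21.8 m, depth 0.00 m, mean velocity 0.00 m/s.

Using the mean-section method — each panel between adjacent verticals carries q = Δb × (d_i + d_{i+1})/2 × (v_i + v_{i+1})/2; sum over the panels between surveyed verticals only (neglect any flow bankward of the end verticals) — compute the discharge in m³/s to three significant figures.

3.81 m³/s

Panel 1-2: Δb = 3 m, d̄ = (0.00+0.26)/2 = 0.13, v̄ = (0.00+0.58)/2 = 0.29 → q = 3×0.13×0.29 = 0.1131 m³/s
Panel 2-3: Δb = 1.7 m, d̄ = (0.26+0.36)/2 = 0.31, v̄ = (0.58+0.65)/2 = 0.615 → q = 1.7×0.31×0.615 = 0.3241 m³/s
Panel 3-4: Δb = 5.9 m, d̄ = (0.36+0.44)/2 = 0.4, v̄ = (0.65+0.56)/2 = 0.605 → q = 5.9×0.4×0.605 = 1.428 m³/s
Panel 4-5: Δb = 2 m, d̄ = (0.44+0.40)/2 = 0.42, v̄ = (0.56+0.62)/2 = 0.59 → q = 2×0.42×0.59 = 0.4956 m³/s
Panel 5-6: Δb = 4.9 m, d̄ = (0.40+0.39)/2 = 0.395, v̄ = (0.62+0.61)/2 = 0.615 → q = 4.9×0.395×0.615 = 1.190 m³/s
Panel 6-7: Δb = 4.3 m, d̄ = (0.39+0.00)/2 = 0.195, v̄ = (0.61+0.00)/2 = 0.305 → q = 4.3×0.195×0.305 = 0.2557 m³/s
Q = Σ q = 3.807 m³/s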